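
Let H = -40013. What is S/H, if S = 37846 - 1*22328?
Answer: -15518/40013 ≈ -0.38782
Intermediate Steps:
S = 15518 (S = 37846 - 22328 = 15518)
S/H = 15518/(-40013) = 15518*(-1/40013) = -15518/40013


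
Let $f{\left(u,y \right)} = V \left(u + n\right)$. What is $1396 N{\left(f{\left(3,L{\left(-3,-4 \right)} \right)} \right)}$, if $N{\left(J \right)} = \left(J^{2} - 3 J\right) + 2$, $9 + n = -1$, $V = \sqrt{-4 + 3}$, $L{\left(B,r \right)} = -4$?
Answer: $-65612 + 29316 i \approx -65612.0 + 29316.0 i$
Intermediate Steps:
$V = i$ ($V = \sqrt{-1} = i \approx 1.0 i$)
$n = -10$ ($n = -9 - 1 = -10$)
$f{\left(u,y \right)} = i \left(-10 + u\right)$ ($f{\left(u,y \right)} = i \left(u - 10\right) = i \left(-10 + u\right)$)
$N{\left(J \right)} = 2 + J^{2} - 3 J$
$1396 N{\left(f{\left(3,L{\left(-3,-4 \right)} \right)} \right)} = 1396 \left(2 + \left(i \left(-10 + 3\right)\right)^{2} - 3 i \left(-10 + 3\right)\right) = 1396 \left(2 + \left(i \left(-7\right)\right)^{2} - 3 i \left(-7\right)\right) = 1396 \left(2 + \left(- 7 i\right)^{2} - 3 \left(- 7 i\right)\right) = 1396 \left(2 - 49 + 21 i\right) = 1396 \left(-47 + 21 i\right) = -65612 + 29316 i$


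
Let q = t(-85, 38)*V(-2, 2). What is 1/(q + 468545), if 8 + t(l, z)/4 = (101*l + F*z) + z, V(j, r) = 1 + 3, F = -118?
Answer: 1/259921 ≈ 3.8473e-6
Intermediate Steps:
V(j, r) = 4
t(l, z) = -32 - 468*z + 404*l (t(l, z) = -32 + 4*((101*l - 118*z) + z) = -32 + 4*((-118*z + 101*l) + z) = -32 + 4*(-117*z + 101*l) = -32 + (-468*z + 404*l) = -32 - 468*z + 404*l)
q = -208624 (q = (-32 - 468*38 + 404*(-85))*4 = (-32 - 17784 - 34340)*4 = -52156*4 = -208624)
1/(q + 468545) = 1/(-208624 + 468545) = 1/259921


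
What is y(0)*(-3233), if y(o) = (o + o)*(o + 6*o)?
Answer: 0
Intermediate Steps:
y(o) = 14*o² (y(o) = (2*o)*(7*o) = 14*o²)
y(0)*(-3233) = (14*0²)*(-3233) = (14*0)*(-3233) = 0*(-3233) = 0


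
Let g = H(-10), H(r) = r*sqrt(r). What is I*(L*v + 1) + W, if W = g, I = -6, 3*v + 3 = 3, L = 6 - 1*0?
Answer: -6 - 10*I*sqrt(10) ≈ -6.0 - 31.623*I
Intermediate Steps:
L = 6 (L = 6 + 0 = 6)
v = 0 (v = -1 + (1/3)*3 = -1 + 1 = 0)
H(r) = r**(3/2)
g = -10*I*sqrt(10) (g = (-10)**(3/2) = -10*I*sqrt(10) ≈ -31.623*I)
W = -10*I*sqrt(10) ≈ -31.623*I
I*(L*v + 1) + W = -6*(6*0 + 1) - 10*I*sqrt(10) = -6*(0 + 1) - 10*I*sqrt(10) = -6*1 - 10*I*sqrt(10) = -6 - 10*I*sqrt(10)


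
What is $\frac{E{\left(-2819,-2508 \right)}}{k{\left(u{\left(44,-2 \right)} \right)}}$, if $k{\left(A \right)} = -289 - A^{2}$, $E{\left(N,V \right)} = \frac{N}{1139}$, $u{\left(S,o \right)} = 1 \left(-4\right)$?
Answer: $\frac{2819}{347395} \approx 0.0081147$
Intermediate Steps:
$u{\left(S,o \right)} = -4$
$E{\left(N,V \right)} = \frac{N}{1139}$ ($E{\left(N,V \right)} = N \frac{1}{1139} = \frac{N}{1139}$)
$\frac{E{\left(-2819,-2508 \right)}}{k{\left(u{\left(44,-2 \right)} \right)}} = \frac{\frac{1}{1139} \left(-2819\right)}{-289 - \left(-4\right)^{2}} = - \frac{2819}{1139 \left(-289 - 16\right)} = - \frac{2819}{1139 \left(-305\right)} = \left(- \frac{2819}{1139}\right) \left(- \frac{1}{305}\right) = \frac{2819}{347395}$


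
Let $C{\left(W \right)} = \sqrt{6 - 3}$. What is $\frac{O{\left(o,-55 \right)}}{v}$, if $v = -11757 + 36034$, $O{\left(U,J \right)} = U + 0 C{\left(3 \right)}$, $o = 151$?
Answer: $\frac{151}{24277} \approx 0.0062199$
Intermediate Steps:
$C{\left(W \right)} = \sqrt{3}$
$O{\left(U,J \right)} = U$ ($O{\left(U,J \right)} = U + 0 \sqrt{3} = U + 0 = U$)
$v = 24277$
$\frac{O{\left(o,-55 \right)}}{v} = \frac{151}{24277}$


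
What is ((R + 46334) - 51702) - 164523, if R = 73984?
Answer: -95907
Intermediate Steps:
((R + 46334) - 51702) - 164523 = ((73984 + 46334) - 51702) - 164523 = (120318 - 51702) - 164523 = 68616 - 164523 = -95907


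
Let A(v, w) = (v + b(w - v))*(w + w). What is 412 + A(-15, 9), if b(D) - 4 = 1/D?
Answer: 859/4 ≈ 214.75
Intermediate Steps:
b(D) = 4 + 1/D
A(v, w) = 2*w*(4 + v + 1/(w - v)) (A(v, w) = (v + (4 + 1/(w - v)))*(w + w) = (4 + v + 1/(w - v))*(2*w) = 2*w*(4 + v + 1/(w - v)))
412 + A(-15, 9) = 412 + 2*9*(-1 + (4 - 15)*(-15 - 1*9))/(-15 - 1*9) = 412 + 2*9*(-1 - 11*(-15 - 9))/(-15 - 9) = 412 + 2*9*(-1 - 11*(-24))/(-24) = 412 + 2*9*(-1/24)*(-1 + 264) = 412 + 2*9*(-1/24)*263 = 412 - 789/4 = 859/4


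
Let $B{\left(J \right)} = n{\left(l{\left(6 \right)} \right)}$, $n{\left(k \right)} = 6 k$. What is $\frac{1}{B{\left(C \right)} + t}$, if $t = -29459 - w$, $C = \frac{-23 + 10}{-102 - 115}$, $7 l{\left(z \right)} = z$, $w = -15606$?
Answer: $- \frac{7}{96935} \approx -7.2213 \cdot 10^{-5}$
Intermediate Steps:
$l{\left(z \right)} = \frac{z}{7}$
$C = \frac{13}{217}$ ($C = - \frac{13}{-217} = \left(-13\right) \left(- \frac{1}{217}\right) = \frac{13}{217} \approx 0.059908$)
$t = -13853$ ($t = -29459 - -15606 = -29459 + 15606 = -13853$)
$B{\left(J \right)} = \frac{36}{7}$ ($B{\left(J \right)} = 6 \cdot \frac{1}{7} \cdot 6 = 6 \cdot \frac{6}{7} = \frac{36}{7}$)
$\frac{1}{B{\left(C \right)} + t} = \frac{1}{\frac{36}{7} - 13853} = \frac{1}{- \frac{96935}{7}} = - \frac{7}{96935}$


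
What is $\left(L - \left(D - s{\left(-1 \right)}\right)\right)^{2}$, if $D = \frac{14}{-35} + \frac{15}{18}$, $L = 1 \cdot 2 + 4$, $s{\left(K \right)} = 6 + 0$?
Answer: $\frac{120409}{900} \approx 133.79$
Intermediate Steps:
$s{\left(K \right)} = 6$
$L = 6$ ($L = 2 + 4 = 6$)
$D = \frac{13}{30}$ ($D = 14 \left(- \frac{1}{35}\right) + 15 \cdot \frac{1}{18} = - \frac{2}{5} + \frac{5}{6} = \frac{13}{30} \approx 0.43333$)
$\left(L - \left(D - s{\left(-1 \right)}\right)\right)^{2} = \left(6 + \left(6 - \frac{13}{30}\right)\right)^{2} = \left(6 + \frac{167}{30}\right)^{2} = \left(\frac{347}{30}\right)^{2} = \frac{120409}{900}$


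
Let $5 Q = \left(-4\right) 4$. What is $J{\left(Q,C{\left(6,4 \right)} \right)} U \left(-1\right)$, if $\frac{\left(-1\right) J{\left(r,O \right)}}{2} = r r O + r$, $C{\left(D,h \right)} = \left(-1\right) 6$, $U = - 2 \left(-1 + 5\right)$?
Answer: $\frac{25856}{25} \approx 1034.2$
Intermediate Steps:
$U = -8$ ($U = \left(-2\right) 4 = -8$)
$Q = - \frac{16}{5}$ ($Q = \frac{\left(-4\right) 4}{5} = \frac{1}{5} \left(-16\right) = - \frac{16}{5} \approx -3.2$)
$C{\left(D,h \right)} = -6$
$J{\left(r,O \right)} = - 2 r - 2 O r^{2}$ ($J{\left(r,O \right)} = - 2 \left(r r O + r\right) = - 2 \left(r^{2} O + r\right) = - 2 \left(O r^{2} + r\right) = - 2 \left(r + O r^{2}\right) = - 2 r - 2 O r^{2}$)
$J{\left(Q,C{\left(6,4 \right)} \right)} U \left(-1\right) = \left(-2\right) \left(- \frac{16}{5}\right) \left(1 - - \frac{96}{5}\right) \left(-8\right) \left(-1\right) = \left(-2\right) \left(- \frac{16}{5}\right) \left(1 + \frac{96}{5}\right) \left(-8\right) \left(-1\right) = \left(-2\right) \left(- \frac{16}{5}\right) \frac{101}{5} \left(-8\right) \left(-1\right) = \frac{3232}{25} \left(-8\right) \left(-1\right) = \left(- \frac{25856}{25}\right) \left(-1\right) = \frac{25856}{25}$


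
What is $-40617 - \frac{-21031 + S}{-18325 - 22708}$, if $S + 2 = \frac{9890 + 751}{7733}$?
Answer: $- \frac{12888269350161}{317308189} \approx -40618.0$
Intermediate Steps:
$S = - \frac{4825}{7733}$ ($S = -2 + \frac{9890 + 751}{7733} = -2 + 10641 \cdot \frac{1}{7733} = -2 + \frac{10641}{7733} = - \frac{4825}{7733} \approx -0.62395$)
$-40617 - \frac{-21031 + S}{-18325 - 22708} = -40617 - \frac{-21031 - \frac{4825}{7733}}{-18325 - 22708} = -40617 - - \frac{162637548}{7733 \left(-41033\right)} = -40617 - \left(- \frac{162637548}{7733}\right) \left(- \frac{1}{41033}\right) = -40617 - \frac{162637548}{317308189} = - \frac{12888269350161}{317308189}$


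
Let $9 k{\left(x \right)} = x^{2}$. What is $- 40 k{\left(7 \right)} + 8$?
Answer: $- \frac{1888}{9} \approx -209.78$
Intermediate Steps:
$k{\left(x \right)} = \frac{x^{2}}{9}$
$- 40 k{\left(7 \right)} + 8 = - 40 \frac{7^{2}}{9} + 8 = - 40 \cdot \frac{1}{9} \cdot 49 + 8 = \left(-40\right) \frac{49}{9} + 8 = - \frac{1960}{9} + 8 = - \frac{1888}{9}$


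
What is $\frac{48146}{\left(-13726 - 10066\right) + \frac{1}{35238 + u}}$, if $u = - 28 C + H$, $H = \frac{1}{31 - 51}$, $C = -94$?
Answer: $- \frac{18232866127}{9010018494} \approx -2.0236$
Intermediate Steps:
$H = - \frac{1}{20}$ ($H = \frac{1}{-20} = - \frac{1}{20} \approx -0.05$)
$u = \frac{52639}{20}$ ($u = \left(-28\right) \left(-94\right) - \frac{1}{20} = 2632 - \frac{1}{20} = \frac{52639}{20} \approx 2631.9$)
$\frac{48146}{\left(-13726 - 10066\right) + \frac{1}{35238 + u}} = \frac{48146}{\left(-13726 - 10066\right) + \frac{1}{35238 + \frac{52639}{20}}} = \frac{48146}{\left(-13726 - 10066\right) + \frac{1}{\frac{757399}{20}}} = \frac{48146}{-23792 + \frac{20}{757399}} = \frac{48146}{- \frac{18020036988}{757399}} = 48146 \left(- \frac{757399}{18020036988}\right) = - \frac{18232866127}{9010018494}$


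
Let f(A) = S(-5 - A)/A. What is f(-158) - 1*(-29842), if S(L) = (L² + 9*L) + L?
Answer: 4690097/158 ≈ 29684.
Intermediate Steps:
S(L) = L² + 10*L
f(A) = (-5 - A)*(5 - A)/A (f(A) = ((-5 - A)*(10 + (-5 - A)))/A = ((-5 - A)*(5 - A))/A = (-5 - A)*(5 - A)/A)
f(-158) - 1*(-29842) = (-158 - 25/(-158)) - 1*(-29842) = (-158 - 25*(-1/158)) + 29842 = (-158 + 25/158) + 29842 = -24939/158 + 29842 = 4690097/158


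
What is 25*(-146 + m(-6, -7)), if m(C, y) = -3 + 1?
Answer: -3700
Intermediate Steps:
m(C, y) = -2
25*(-146 + m(-6, -7)) = 25*(-146 - 2) = 25*(-148) = -3700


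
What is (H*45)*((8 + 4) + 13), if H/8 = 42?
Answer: 378000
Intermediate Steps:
H = 336 (H = 8*42 = 336)
(H*45)*((8 + 4) + 13) = (336*45)*((8 + 4) + 13) = 15120*(12 + 13) = 15120*25 = 378000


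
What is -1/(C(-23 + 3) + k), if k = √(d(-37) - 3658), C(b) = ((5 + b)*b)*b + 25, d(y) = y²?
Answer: I/(√2289 + 5975*I) ≈ 0.00016735 + 1.34e-6*I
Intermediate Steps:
C(b) = 25 + b²*(5 + b) (C(b) = (b*(5 + b))*b + 25 = b²*(5 + b) + 25 = 25 + b²*(5 + b))
k = I*√2289 (k = √((-37)² - 3658) = √(1369 - 3658) = √(-2289) = I*√2289 ≈ 47.844*I)
-1/(C(-23 + 3) + k) = -1/((25 + (-23 + 3)³ + 5*(-23 + 3)²) + I*√2289) = -1/((25 + (-20)³ + 5*(-20)²) + I*√2289) = -1/((25 - 8000 + 5*400) + I*√2289) = -1/((25 - 8000 + 2000) + I*√2289) = -1/(-5975 + I*√2289)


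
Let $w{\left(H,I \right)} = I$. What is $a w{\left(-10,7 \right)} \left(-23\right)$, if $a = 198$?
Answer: $-31878$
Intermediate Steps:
$a w{\left(-10,7 \right)} \left(-23\right) = 198 \cdot 7 \left(-23\right) = 1386 \left(-23\right) = -31878$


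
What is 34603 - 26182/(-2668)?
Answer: 46173493/1334 ≈ 34613.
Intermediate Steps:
34603 - 26182/(-2668) = 34603 - 26182*(-1/2668) = 34603 + 13091/1334 = 46173493/1334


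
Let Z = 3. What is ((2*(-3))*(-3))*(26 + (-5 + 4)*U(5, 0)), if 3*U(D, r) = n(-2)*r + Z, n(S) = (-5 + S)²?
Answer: 450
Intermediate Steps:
U(D, r) = 1 + 49*r/3 (U(D, r) = ((-5 - 2)²*r + 3)/3 = ((-7)²*r + 3)/3 = (49*r + 3)/3 = (3 + 49*r)/3 = 1 + 49*r/3)
((2*(-3))*(-3))*(26 + (-5 + 4)*U(5, 0)) = ((2*(-3))*(-3))*(26 + (-5 + 4)*(1 + (49/3)*0)) = (-6*(-3))*(26 - (1 + 0)) = 18*(26 - 1*1) = 18*(26 - 1) = 18*25 = 450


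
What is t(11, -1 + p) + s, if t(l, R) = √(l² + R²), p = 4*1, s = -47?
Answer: -47 + √130 ≈ -35.598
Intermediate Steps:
p = 4
t(l, R) = √(R² + l²)
t(11, -1 + p) + s = √((-1 + 4)² + 11²) - 47 = √(3² + 121) - 47 = √(9 + 121) - 47 = √130 - 47 = -47 + √130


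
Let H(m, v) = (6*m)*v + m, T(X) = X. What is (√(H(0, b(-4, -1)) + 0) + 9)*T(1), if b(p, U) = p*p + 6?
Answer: 9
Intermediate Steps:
b(p, U) = 6 + p² (b(p, U) = p² + 6 = 6 + p²)
H(m, v) = m + 6*m*v (H(m, v) = 6*m*v + m = m + 6*m*v)
(√(H(0, b(-4, -1)) + 0) + 9)*T(1) = (√(0*(1 + 6*(6 + (-4)²)) + 0) + 9)*1 = (√(0*(1 + 6*(6 + 16)) + 0) + 9)*1 = (√(0*(1 + 6*22) + 0) + 9)*1 = (√(0*(1 + 132) + 0) + 9)*1 = (√(0*133 + 0) + 9)*1 = (√(0 + 0) + 9)*1 = (√0 + 9)*1 = (0 + 9)*1 = 9*1 = 9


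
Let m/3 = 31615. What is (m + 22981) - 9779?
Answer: 108047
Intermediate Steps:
m = 94845 (m = 3*31615 = 94845)
(m + 22981) - 9779 = (94845 + 22981) - 9779 = 117826 - 9779 = 108047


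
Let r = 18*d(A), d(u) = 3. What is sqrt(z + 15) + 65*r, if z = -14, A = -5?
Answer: 3511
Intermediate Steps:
r = 54 (r = 18*3 = 54)
sqrt(z + 15) + 65*r = sqrt(-14 + 15) + 65*54 = sqrt(1) + 3510 = 1 + 3510 = 3511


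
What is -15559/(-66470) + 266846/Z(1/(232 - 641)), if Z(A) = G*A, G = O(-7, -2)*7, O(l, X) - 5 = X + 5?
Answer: -1813633964819/930580 ≈ -1.9489e+6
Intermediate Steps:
O(l, X) = 10 + X (O(l, X) = 5 + (X + 5) = 5 + (5 + X) = 10 + X)
G = 56 (G = (10 - 2)*7 = 8*7 = 56)
Z(A) = 56*A
-15559/(-66470) + 266846/Z(1/(232 - 641)) = -15559/(-66470) + 266846/((56/(232 - 641))) = -15559*(-1/66470) + 266846/((56/(-409))) = 15559/66470 + 266846/((56*(-1/409))) = 15559/66470 + 266846/(-56/409) = 15559/66470 + 266846*(-409/56) = 15559/66470 - 54570007/28 = -1813633964819/930580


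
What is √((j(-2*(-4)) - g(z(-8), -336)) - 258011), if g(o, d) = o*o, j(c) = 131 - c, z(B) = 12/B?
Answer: I*√1031561/2 ≈ 507.83*I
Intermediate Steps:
g(o, d) = o²
√((j(-2*(-4)) - g(z(-8), -336)) - 258011) = √(((131 - (-2)*(-4)) - (12/(-8))²) - 258011) = √(((131 - 1*8) - (12*(-⅛))²) - 258011) = √(((131 - 8) - (-3/2)²) - 258011) = √((123 - 1*9/4) - 258011) = √((123 - 9/4) - 258011) = √(483/4 - 258011) = √(-1031561/4) = I*√1031561/2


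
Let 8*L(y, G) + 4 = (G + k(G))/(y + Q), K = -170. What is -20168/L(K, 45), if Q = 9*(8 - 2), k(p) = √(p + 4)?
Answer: 4678976/129 ≈ 36271.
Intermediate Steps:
k(p) = √(4 + p)
Q = 54 (Q = 9*6 = 54)
L(y, G) = -½ + (G + √(4 + G))/(8*(54 + y)) (L(y, G) = -½ + ((G + √(4 + G))/(y + 54))/8 = -½ + ((G + √(4 + G))/(54 + y))/8 = -½ + (G + √(4 + G))/(8*(54 + y)))
-20168/L(K, 45) = -20168*8*(54 - 170)/(-216 + 45 + √(4 + 45) - 4*(-170)) = -20168*(-928/(-216 + 45 + √49 + 680)) = -20168*(-928/(-216 + 45 + 7 + 680)) = -20168/((⅛)*(-1/116)*516) = -20168/(-129/232) = -20168*(-232/129) = 4678976/129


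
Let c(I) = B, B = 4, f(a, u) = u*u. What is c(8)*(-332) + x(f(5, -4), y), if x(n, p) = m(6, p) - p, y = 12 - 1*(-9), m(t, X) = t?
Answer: -1343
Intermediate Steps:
f(a, u) = u²
y = 21 (y = 12 + 9 = 21)
x(n, p) = 6 - p
c(I) = 4
c(8)*(-332) + x(f(5, -4), y) = 4*(-332) + (6 - 1*21) = -1328 + (6 - 21) = -1328 - 15 = -1343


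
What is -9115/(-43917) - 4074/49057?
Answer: 268236697/2154436269 ≈ 0.12450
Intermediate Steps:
-9115/(-43917) - 4074/49057 = -9115*(-1/43917) - 4074*1/49057 = 9115/43917 - 4074/49057 = 268236697/2154436269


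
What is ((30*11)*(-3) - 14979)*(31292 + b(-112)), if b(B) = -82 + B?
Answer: -496603962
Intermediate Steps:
((30*11)*(-3) - 14979)*(31292 + b(-112)) = ((30*11)*(-3) - 14979)*(31292 + (-82 - 112)) = (330*(-3) - 14979)*(31292 - 194) = (-990 - 14979)*31098 = -15969*31098 = -496603962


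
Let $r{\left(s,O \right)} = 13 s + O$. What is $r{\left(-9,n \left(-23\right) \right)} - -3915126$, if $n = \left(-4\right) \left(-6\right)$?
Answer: $3914457$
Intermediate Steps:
$n = 24$
$r{\left(s,O \right)} = O + 13 s$
$r{\left(-9,n \left(-23\right) \right)} - -3915126 = \left(24 \left(-23\right) + 13 \left(-9\right)\right) - -3915126 = \left(-552 - 117\right) + 3915126 = -669 + 3915126 = 3914457$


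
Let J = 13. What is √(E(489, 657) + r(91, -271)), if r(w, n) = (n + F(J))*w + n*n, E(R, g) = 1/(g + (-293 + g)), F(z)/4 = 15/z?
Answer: √51288098221/1021 ≈ 221.81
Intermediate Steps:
F(z) = 60/z (F(z) = 4*(15/z) = 60/z)
E(R, g) = 1/(-293 + 2*g)
r(w, n) = n² + w*(60/13 + n) (r(w, n) = (n + 60/13)*w + n*n = (n + 60*(1/13))*w + n² = (n + 60/13)*w + n² = (60/13 + n)*w + n² = w*(60/13 + n) + n² = n² + w*(60/13 + n))
√(E(489, 657) + r(91, -271)) = √(1/(-293 + 2*657) + ((-271)² + (60/13)*91 - 271*91)) = √(1/(-293 + 1314) + (73441 + 420 - 24661)) = √(1/1021 + 49200) = √(50233201/1021) = √51288098221/1021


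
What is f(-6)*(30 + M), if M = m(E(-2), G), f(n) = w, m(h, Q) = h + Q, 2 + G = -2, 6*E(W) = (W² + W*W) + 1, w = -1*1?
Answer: -55/2 ≈ -27.500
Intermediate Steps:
w = -1
E(W) = ⅙ + W²/3 (E(W) = ((W² + W*W) + 1)/6 = ((W² + W²) + 1)/6 = (2*W² + 1)/6 = (1 + 2*W²)/6 = ⅙ + W²/3)
G = -4 (G = -2 - 2 = -4)
m(h, Q) = Q + h
f(n) = -1
M = -5/2 (M = -4 + (⅙ + (⅓)*(-2)²) = -4 + (⅙ + (⅓)*4) = -4 + (⅙ + 4/3) = -4 + 3/2 = -5/2 ≈ -2.5000)
f(-6)*(30 + M) = -(30 - 5/2) = -1*55/2 = -55/2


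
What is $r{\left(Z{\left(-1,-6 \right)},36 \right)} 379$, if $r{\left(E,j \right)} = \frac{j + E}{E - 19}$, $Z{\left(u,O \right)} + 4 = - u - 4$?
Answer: $- \frac{10991}{26} \approx -422.73$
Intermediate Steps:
$Z{\left(u,O \right)} = -8 - u$ ($Z{\left(u,O \right)} = -4 - \left(4 + u\right) = -8 - u$)
$r{\left(E,j \right)} = \frac{E + j}{-19 + E}$
$r{\left(Z{\left(-1,-6 \right)},36 \right)} 379 = \frac{\left(-8 - -1\right) + 36}{-19 - 7} \cdot 379 = \frac{\left(-8 + 1\right) + 36}{-19 + \left(-8 + 1\right)} 379 = \frac{-7 + 36}{-19 - 7} \cdot 379 = \frac{1}{-26} \cdot 29 \cdot 379 = \left(- \frac{1}{26}\right) 29 \cdot 379 = \left(- \frac{29}{26}\right) 379 = - \frac{10991}{26}$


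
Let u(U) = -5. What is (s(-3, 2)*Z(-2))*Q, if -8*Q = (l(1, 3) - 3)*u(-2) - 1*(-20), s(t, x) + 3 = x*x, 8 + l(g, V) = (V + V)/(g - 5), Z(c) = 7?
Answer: -1155/16 ≈ -72.188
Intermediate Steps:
l(g, V) = -8 + 2*V/(-5 + g) (l(g, V) = -8 + (V + V)/(g - 5) = -8 + (2*V)/(-5 + g) = -8 + 2*V/(-5 + g))
s(t, x) = -3 + x**2 (s(t, x) = -3 + x*x = -3 + x**2)
Q = -165/16 (Q = -((2*(20 + 3 - 4*1)/(-5 + 1) - 3)*(-5) - 1*(-20))/8 = -((2*(20 + 3 - 4)/(-4) - 3)*(-5) + 20)/8 = -((2*(-1/4)*19 - 3)*(-5) + 20)/8 = -((-19/2 - 3)*(-5) + 20)/8 = -(-25/2*(-5) + 20)/8 = -(125/2 + 20)/8 = -1/8*165/2 = -165/16 ≈ -10.313)
(s(-3, 2)*Z(-2))*Q = ((-3 + 2**2)*7)*(-165/16) = ((-3 + 4)*7)*(-165/16) = (1*7)*(-165/16) = 7*(-165/16) = -1155/16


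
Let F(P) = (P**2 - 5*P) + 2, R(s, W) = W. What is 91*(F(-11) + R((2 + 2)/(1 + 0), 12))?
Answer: 17290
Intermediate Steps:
F(P) = 2 + P**2 - 5*P
91*(F(-11) + R((2 + 2)/(1 + 0), 12)) = 91*((2 + (-11)**2 - 5*(-11)) + 12) = 91*((2 + 121 + 55) + 12) = 91*(178 + 12) = 91*190 = 17290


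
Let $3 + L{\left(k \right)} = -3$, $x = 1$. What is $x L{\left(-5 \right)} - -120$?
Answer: $114$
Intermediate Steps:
$L{\left(k \right)} = -6$ ($L{\left(k \right)} = -3 - 3 = -6$)
$x L{\left(-5 \right)} - -120 = 1 \left(-6\right) - -120 = -6 + 120 = 114$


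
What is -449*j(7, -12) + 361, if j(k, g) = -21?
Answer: 9790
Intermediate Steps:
-449*j(7, -12) + 361 = -449*(-21) + 361 = 9429 + 361 = 9790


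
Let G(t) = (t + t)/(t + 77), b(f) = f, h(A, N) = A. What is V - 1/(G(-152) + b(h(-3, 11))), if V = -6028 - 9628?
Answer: -1236899/79 ≈ -15657.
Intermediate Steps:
V = -15656
G(t) = 2*t/(77 + t) (G(t) = (2*t)/(77 + t) = 2*t/(77 + t))
V - 1/(G(-152) + b(h(-3, 11))) = -15656 - 1/(2*(-152)/(77 - 152) - 3) = -15656 - 1/(2*(-152)/(-75) - 3) = -15656 - 1/(2*(-152)*(-1/75) - 3) = -15656 - 1/(304/75 - 3) = -15656 - 1/79/75 = -15656 - 1*75/79 = -15656 - 75/79 = -1236899/79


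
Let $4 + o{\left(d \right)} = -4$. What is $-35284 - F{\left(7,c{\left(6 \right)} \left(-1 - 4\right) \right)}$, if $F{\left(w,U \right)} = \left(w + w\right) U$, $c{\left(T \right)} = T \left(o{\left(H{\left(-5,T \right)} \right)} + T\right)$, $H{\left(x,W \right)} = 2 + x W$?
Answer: $-36124$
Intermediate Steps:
$H{\left(x,W \right)} = 2 + W x$
$o{\left(d \right)} = -8$ ($o{\left(d \right)} = -4 - 4 = -8$)
$c{\left(T \right)} = T \left(-8 + T\right)$
$F{\left(w,U \right)} = 2 U w$ ($F{\left(w,U \right)} = 2 w U = 2 U w$)
$-35284 - F{\left(7,c{\left(6 \right)} \left(-1 - 4\right) \right)} = -35284 - 2 \cdot 6 \left(-8 + 6\right) \left(-1 - 4\right) 7 = -35284 - 2 \cdot 6 \left(-2\right) \left(-5\right) 7 = -35284 - 2 \left(\left(-12\right) \left(-5\right)\right) 7 = -35284 - 2 \cdot 60 \cdot 7 = -35284 - 840 = -36124$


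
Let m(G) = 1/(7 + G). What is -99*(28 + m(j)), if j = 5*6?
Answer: -102663/37 ≈ -2774.7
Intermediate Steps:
j = 30
-99*(28 + m(j)) = -99*(28 + 1/(7 + 30)) = -99*(28 + 1/37) = -99*1037/37 = -102663/37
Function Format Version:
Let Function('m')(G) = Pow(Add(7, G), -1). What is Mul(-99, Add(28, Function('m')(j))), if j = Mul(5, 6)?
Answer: Rational(-102663, 37) ≈ -2774.7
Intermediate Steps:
j = 30
Mul(-99, Add(28, Function('m')(j))) = Mul(-99, Add(28, Pow(Add(7, 30), -1))) = Mul(-99, Add(28, Pow(37, -1))) = Mul(-99, Add(28, Rational(1, 37))) = Mul(-99, Rational(1037, 37)) = Rational(-102663, 37)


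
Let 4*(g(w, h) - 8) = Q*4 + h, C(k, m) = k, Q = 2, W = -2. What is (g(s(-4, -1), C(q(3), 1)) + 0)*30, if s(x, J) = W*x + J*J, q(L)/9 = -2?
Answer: 165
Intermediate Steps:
q(L) = -18 (q(L) = 9*(-2) = -18)
s(x, J) = J**2 - 2*x (s(x, J) = -2*x + J*J = -2*x + J**2 = J**2 - 2*x)
g(w, h) = 10 + h/4 (g(w, h) = 8 + (2*4 + h)/4 = 8 + (8 + h)/4 = 8 + (2 + h/4) = 10 + h/4)
(g(s(-4, -1), C(q(3), 1)) + 0)*30 = ((10 + (1/4)*(-18)) + 0)*30 = ((10 - 9/2) + 0)*30 = (11/2 + 0)*30 = (11/2)*30 = 165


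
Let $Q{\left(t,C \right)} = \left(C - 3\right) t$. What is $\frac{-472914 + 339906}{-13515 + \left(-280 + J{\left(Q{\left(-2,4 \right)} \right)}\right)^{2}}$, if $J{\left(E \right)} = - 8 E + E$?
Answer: $- \frac{133008}{57241} \approx -2.3237$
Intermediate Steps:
$Q{\left(t,C \right)} = t \left(-3 + C\right)$ ($Q{\left(t,C \right)} = \left(-3 + C\right) t = t \left(-3 + C\right)$)
$J{\left(E \right)} = - 7 E$
$\frac{-472914 + 339906}{-13515 + \left(-280 + J{\left(Q{\left(-2,4 \right)} \right)}\right)^{2}} = \frac{-472914 + 339906}{-13515 + \left(-280 - 7 \left(- 2 \left(-3 + 4\right)\right)\right)^{2}} = - \frac{133008}{-13515 + \left(-280 - 7 \left(\left(-2\right) 1\right)\right)^{2}} = - \frac{133008}{-13515 + \left(-280 - -14\right)^{2}} = - \frac{133008}{-13515 + \left(-280 + 14\right)^{2}} = - \frac{133008}{-13515 + \left(-266\right)^{2}} = - \frac{133008}{-13515 + 70756} = - \frac{133008}{57241}$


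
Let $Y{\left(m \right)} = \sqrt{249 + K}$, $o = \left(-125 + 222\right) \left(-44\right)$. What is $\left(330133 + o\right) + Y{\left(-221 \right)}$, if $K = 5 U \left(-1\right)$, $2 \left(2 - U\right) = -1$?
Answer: $325865 + \frac{\sqrt{946}}{2} \approx 3.2588 \cdot 10^{5}$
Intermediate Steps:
$U = \frac{5}{2}$ ($U = 2 - - \frac{1}{2} = 2 + \frac{1}{2} = \frac{5}{2} \approx 2.5$)
$K = - \frac{25}{2}$ ($K = 5 \cdot \frac{5}{2} \left(-1\right) = \frac{25}{2} \left(-1\right) = - \frac{25}{2} \approx -12.5$)
$o = -4268$ ($o = 97 \left(-44\right) = -4268$)
$Y{\left(m \right)} = \frac{\sqrt{946}}{2}$ ($Y{\left(m \right)} = \sqrt{249 - \frac{25}{2}} = \sqrt{\frac{473}{2}} = \frac{\sqrt{946}}{2}$)
$\left(330133 + o\right) + Y{\left(-221 \right)} = \left(330133 - 4268\right) + \frac{\sqrt{946}}{2} = 325865 + \frac{\sqrt{946}}{2}$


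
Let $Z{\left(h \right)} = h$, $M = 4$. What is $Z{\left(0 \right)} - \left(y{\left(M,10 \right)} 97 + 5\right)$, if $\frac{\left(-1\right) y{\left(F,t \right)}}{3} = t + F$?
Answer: $4069$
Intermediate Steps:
$y{\left(F,t \right)} = - 3 F - 3 t$ ($y{\left(F,t \right)} = - 3 \left(t + F\right) = - 3 \left(F + t\right) = - 3 F - 3 t$)
$Z{\left(0 \right)} - \left(y{\left(M,10 \right)} 97 + 5\right) = 0 - \left(\left(\left(-3\right) 4 - 30\right) 97 + 5\right) = 0 - \left(\left(-12 - 30\right) 97 + 5\right) = 0 - \left(\left(-42\right) 97 + 5\right) = 0 - \left(-4074 + 5\right) = 0 - -4069 = 0 + 4069 = 4069$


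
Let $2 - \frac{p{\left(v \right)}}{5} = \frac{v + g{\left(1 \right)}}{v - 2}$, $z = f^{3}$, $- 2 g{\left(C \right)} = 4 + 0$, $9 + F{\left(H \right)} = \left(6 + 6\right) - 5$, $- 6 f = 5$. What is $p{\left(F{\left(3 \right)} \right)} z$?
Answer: $- \frac{625}{216} \approx -2.8935$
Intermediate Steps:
$f = - \frac{5}{6}$ ($f = \left(- \frac{1}{6}\right) 5 = - \frac{5}{6} \approx -0.83333$)
$F{\left(H \right)} = -2$ ($F{\left(H \right)} = -9 + \left(\left(6 + 6\right) - 5\right) = -9 + \left(12 - 5\right) = -9 + 7 = -2$)
$g{\left(C \right)} = -2$ ($g{\left(C \right)} = - \frac{4 + 0}{2} = \left(- \frac{1}{2}\right) 4 = -2$)
$z = - \frac{125}{216}$ ($z = \left(- \frac{5}{6}\right)^{3} = - \frac{125}{216} \approx -0.5787$)
$p{\left(v \right)} = 5$ ($p{\left(v \right)} = 10 - 5 \frac{v - 2}{v - 2} = 10 - 5 \frac{-2 + v}{-2 + v} = 10 - 5 = 5$)
$p{\left(F{\left(3 \right)} \right)} z = 5 \left(- \frac{125}{216}\right) = - \frac{625}{216}$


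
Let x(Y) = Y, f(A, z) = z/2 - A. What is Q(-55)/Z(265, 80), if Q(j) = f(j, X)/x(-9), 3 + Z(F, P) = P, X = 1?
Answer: -37/462 ≈ -0.080087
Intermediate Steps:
f(A, z) = z/2 - A (f(A, z) = z*(½) - A = z/2 - A)
Z(F, P) = -3 + P
Q(j) = -1/18 + j/9 (Q(j) = ((½)*1 - j)/(-9) = (½ - j)*(-⅑) = -1/18 + j/9)
Q(-55)/Z(265, 80) = (-1/18 + (⅑)*(-55))/(-3 + 80) = (-1/18 - 55/9)/77 = -37/6*1/77 = -37/462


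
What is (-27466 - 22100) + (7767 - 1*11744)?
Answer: -53543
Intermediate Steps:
(-27466 - 22100) + (7767 - 1*11744) = -49566 + (7767 - 11744) = -49566 - 3977 = -53543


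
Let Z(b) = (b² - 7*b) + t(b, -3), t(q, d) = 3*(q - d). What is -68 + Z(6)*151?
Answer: 3103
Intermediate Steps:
t(q, d) = -3*d + 3*q
Z(b) = 9 + b² - 4*b (Z(b) = (b² - 7*b) + (-3*(-3) + 3*b) = (b² - 7*b) + (9 + 3*b) = 9 + b² - 4*b)
-68 + Z(6)*151 = -68 + (9 + 6² - 4*6)*151 = -68 + (9 + 36 - 24)*151 = -68 + 21*151 = -68 + 3171 = 3103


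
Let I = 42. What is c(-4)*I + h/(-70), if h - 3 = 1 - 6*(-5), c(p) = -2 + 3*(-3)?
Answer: -16187/35 ≈ -462.49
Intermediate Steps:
c(p) = -11 (c(p) = -2 - 9 = -11)
h = 34 (h = 3 + (1 - 6*(-5)) = 3 + (1 + 30) = 3 + 31 = 34)
c(-4)*I + h/(-70) = -11*42 + 34/(-70) = -462 + 34*(-1/70) = -462 - 17/35 = -16187/35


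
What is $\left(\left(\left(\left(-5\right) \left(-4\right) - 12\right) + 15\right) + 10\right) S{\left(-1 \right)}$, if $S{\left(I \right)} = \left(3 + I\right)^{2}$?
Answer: $132$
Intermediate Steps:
$\left(\left(\left(\left(-5\right) \left(-4\right) - 12\right) + 15\right) + 10\right) S{\left(-1 \right)} = \left(\left(\left(\left(-5\right) \left(-4\right) - 12\right) + 15\right) + 10\right) \left(3 - 1\right)^{2} = \left(\left(\left(20 - 12\right) + 15\right) + 10\right) 2^{2} = \left(\left(8 + 15\right) + 10\right) 4 = \left(23 + 10\right) 4 = 33 \cdot 4 = 132$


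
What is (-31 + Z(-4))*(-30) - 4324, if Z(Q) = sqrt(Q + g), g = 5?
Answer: -3424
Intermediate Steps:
Z(Q) = sqrt(5 + Q) (Z(Q) = sqrt(Q + 5) = sqrt(5 + Q))
(-31 + Z(-4))*(-30) - 4324 = (-31 + sqrt(5 - 4))*(-30) - 4324 = (-31 + sqrt(1))*(-30) - 4324 = (-31 + 1)*(-30) - 4324 = -30*(-30) - 4324 = 900 - 4324 = -3424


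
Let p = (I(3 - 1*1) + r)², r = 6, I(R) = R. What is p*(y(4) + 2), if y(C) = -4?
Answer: -128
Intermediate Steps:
p = 64 (p = ((3 - 1*1) + 6)² = ((3 - 1) + 6)² = (2 + 6)² = 8² = 64)
p*(y(4) + 2) = 64*(-4 + 2) = 64*(-2) = -128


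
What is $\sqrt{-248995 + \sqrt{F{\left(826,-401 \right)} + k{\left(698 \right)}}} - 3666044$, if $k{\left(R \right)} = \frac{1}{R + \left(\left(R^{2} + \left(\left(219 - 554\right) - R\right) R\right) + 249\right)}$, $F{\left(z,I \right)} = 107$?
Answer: $-3666044 + \frac{i \sqrt{13504117258102555 - 2794596 \sqrt{40299238735}}}{232883} \approx -3.666 \cdot 10^{6} + 498.98 i$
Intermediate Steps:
$k{\left(R \right)} = \frac{1}{249 + R + R^{2} + R \left(-335 - R\right)}$ ($k{\left(R \right)} = \frac{1}{R + \left(\left(R^{2} + \left(\left(219 - 554\right) - R\right) R\right) + 249\right)} = \frac{1}{R + \left(\left(R^{2} + \left(-335 - R\right) R\right) + 249\right)} = \frac{1}{R + \left(\left(R^{2} + R \left(-335 - R\right)\right) + 249\right)} = \frac{1}{R + \left(249 + R^{2} + R \left(-335 - R\right)\right)} = \frac{1}{249 + R + R^{2} + R \left(-335 - R\right)}$)
$\sqrt{-248995 + \sqrt{F{\left(826,-401 \right)} + k{\left(698 \right)}}} - 3666044 = \sqrt{-248995 + \sqrt{107 - \frac{1}{-249 + 334 \cdot 698}}} - 3666044 = \sqrt{-248995 + \sqrt{107 - \frac{1}{-249 + 233132}}} - 3666044 = \sqrt{-248995 + \sqrt{107 - \frac{1}{232883}}} - 3666044 = \sqrt{-248995 + \sqrt{\frac{24918480}{232883}}} - 3666044 = \sqrt{-248995 + \frac{12 \sqrt{40299238735}}{232883}} - 3666044 = -3666044 + \sqrt{-248995 + \frac{12 \sqrt{40299238735}}{232883}}$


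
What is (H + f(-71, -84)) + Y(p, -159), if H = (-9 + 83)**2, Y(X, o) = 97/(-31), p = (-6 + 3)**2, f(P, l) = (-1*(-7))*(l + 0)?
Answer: 151431/31 ≈ 4884.9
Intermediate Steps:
f(P, l) = 7*l
p = 9 (p = (-3)**2 = 9)
Y(X, o) = -97/31 (Y(X, o) = 97*(-1/31) = -97/31)
H = 5476 (H = 74**2 = 5476)
(H + f(-71, -84)) + Y(p, -159) = (5476 + 7*(-84)) - 97/31 = (5476 - 588) - 97/31 = 4888 - 97/31 = 151431/31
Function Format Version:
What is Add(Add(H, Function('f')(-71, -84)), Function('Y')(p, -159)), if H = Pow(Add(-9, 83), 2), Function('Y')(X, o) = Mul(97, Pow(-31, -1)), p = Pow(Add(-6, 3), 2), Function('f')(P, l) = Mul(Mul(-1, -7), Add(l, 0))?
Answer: Rational(151431, 31) ≈ 4884.9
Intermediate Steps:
Function('f')(P, l) = Mul(7, l)
p = 9 (p = Pow(-3, 2) = 9)
Function('Y')(X, o) = Rational(-97, 31) (Function('Y')(X, o) = Mul(97, Rational(-1, 31)) = Rational(-97, 31))
H = 5476 (H = Pow(74, 2) = 5476)
Add(Add(H, Function('f')(-71, -84)), Function('Y')(p, -159)) = Add(Add(5476, Mul(7, -84)), Rational(-97, 31)) = Add(Add(5476, -588), Rational(-97, 31)) = Add(4888, Rational(-97, 31)) = Rational(151431, 31)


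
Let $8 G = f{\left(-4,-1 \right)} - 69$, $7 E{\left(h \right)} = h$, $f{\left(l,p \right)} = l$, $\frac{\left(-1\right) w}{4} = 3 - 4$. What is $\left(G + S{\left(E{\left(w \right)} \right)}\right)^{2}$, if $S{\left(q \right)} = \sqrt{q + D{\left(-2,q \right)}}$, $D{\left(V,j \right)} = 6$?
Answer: $\frac{40247}{448} - \frac{73 \sqrt{322}}{28} \approx 43.054$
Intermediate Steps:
$w = 4$ ($w = - 4 \left(3 - 4\right) = \left(-4\right) \left(-1\right) = 4$)
$E{\left(h \right)} = \frac{h}{7}$
$S{\left(q \right)} = \sqrt{6 + q}$ ($S{\left(q \right)} = \sqrt{q + 6} = \sqrt{6 + q}$)
$G = - \frac{73}{8}$ ($G = \frac{-4 - 69}{8} = \frac{1}{8} \left(-73\right) = - \frac{73}{8} \approx -9.125$)
$\left(G + S{\left(E{\left(w \right)} \right)}\right)^{2} = \left(- \frac{73}{8} + \sqrt{6 + \frac{1}{7} \cdot 4}\right)^{2} = \left(- \frac{73}{8} + \sqrt{6 + \frac{4}{7}}\right)^{2} = \left(- \frac{73}{8} + \sqrt{\frac{46}{7}}\right)^{2} = \left(- \frac{73}{8} + \frac{\sqrt{322}}{7}\right)^{2}$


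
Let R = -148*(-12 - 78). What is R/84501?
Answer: 1480/9389 ≈ 0.15763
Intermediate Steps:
R = 13320 (R = -148*(-90) = 13320)
R/84501 = 13320/84501 = 13320*(1/84501) = 1480/9389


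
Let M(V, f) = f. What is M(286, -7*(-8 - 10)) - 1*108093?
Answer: -107967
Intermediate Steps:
M(286, -7*(-8 - 10)) - 1*108093 = -7*(-8 - 10) - 1*108093 = -7*(-18) - 108093 = 126 - 108093 = -107967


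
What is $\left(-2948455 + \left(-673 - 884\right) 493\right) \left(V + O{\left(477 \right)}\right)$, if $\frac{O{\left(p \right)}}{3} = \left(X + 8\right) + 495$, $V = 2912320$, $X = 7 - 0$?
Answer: $-10828029775600$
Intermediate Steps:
$X = 7$ ($X = 7 + 0 = 7$)
$O{\left(p \right)} = 1530$ ($O{\left(p \right)} = 3 \left(\left(7 + 8\right) + 495\right) = 3 \left(15 + 495\right) = 3 \cdot 510 = 1530$)
$\left(-2948455 + \left(-673 - 884\right) 493\right) \left(V + O{\left(477 \right)}\right) = \left(-2948455 + \left(-673 - 884\right) 493\right) \left(2912320 + 1530\right) = \left(-2948455 - 767601\right) 2913850 = \left(-3716056\right) 2913850 = -10828029775600$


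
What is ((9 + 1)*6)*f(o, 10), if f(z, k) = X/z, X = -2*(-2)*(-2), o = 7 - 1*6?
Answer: -480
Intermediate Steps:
o = 1 (o = 7 - 6 = 1)
X = -8 (X = 4*(-2) = -8)
f(z, k) = -8/z
((9 + 1)*6)*f(o, 10) = ((9 + 1)*6)*(-8/1) = (10*6)*(-8*1) = 60*(-8) = -480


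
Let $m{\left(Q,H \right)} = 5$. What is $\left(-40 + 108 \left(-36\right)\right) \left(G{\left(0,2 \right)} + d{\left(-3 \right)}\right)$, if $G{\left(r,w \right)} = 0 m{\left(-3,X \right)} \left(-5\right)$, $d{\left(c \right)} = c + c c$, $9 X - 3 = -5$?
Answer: $-23568$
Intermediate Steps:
$X = - \frac{2}{9}$ ($X = \frac{1}{3} + \frac{1}{9} \left(-5\right) = \frac{1}{3} - \frac{5}{9} = - \frac{2}{9} \approx -0.22222$)
$d{\left(c \right)} = c + c^{2}$
$G{\left(r,w \right)} = 0$ ($G{\left(r,w \right)} = 0 \cdot 5 \left(-5\right) = 0 \left(-5\right) = 0$)
$\left(-40 + 108 \left(-36\right)\right) \left(G{\left(0,2 \right)} + d{\left(-3 \right)}\right) = \left(-40 + 108 \left(-36\right)\right) \left(0 - 3 \left(1 - 3\right)\right) = \left(-40 - 3888\right) \left(0 - -6\right) = - 3928 \left(0 + 6\right) = \left(-3928\right) 6 = -23568$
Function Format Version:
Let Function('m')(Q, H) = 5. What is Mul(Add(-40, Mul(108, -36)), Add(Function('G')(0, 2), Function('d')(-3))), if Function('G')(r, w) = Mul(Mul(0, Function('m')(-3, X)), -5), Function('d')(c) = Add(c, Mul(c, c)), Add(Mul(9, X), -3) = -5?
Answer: -23568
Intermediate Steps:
X = Rational(-2, 9) (X = Add(Rational(1, 3), Mul(Rational(1, 9), -5)) = Add(Rational(1, 3), Rational(-5, 9)) = Rational(-2, 9) ≈ -0.22222)
Function('d')(c) = Add(c, Pow(c, 2))
Function('G')(r, w) = 0 (Function('G')(r, w) = Mul(Mul(0, 5), -5) = Mul(0, -5) = 0)
Mul(Add(-40, Mul(108, -36)), Add(Function('G')(0, 2), Function('d')(-3))) = Mul(Add(-40, Mul(108, -36)), Add(0, Mul(-3, Add(1, -3)))) = Mul(Add(-40, -3888), Add(0, Mul(-3, -2))) = Mul(-3928, Add(0, 6)) = Mul(-3928, 6) = -23568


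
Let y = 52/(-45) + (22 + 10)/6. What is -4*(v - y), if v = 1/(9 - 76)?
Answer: 50564/3015 ≈ 16.771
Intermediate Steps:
v = -1/67 (v = 1/(-67) = -1/67 ≈ -0.014925)
y = 188/45 (y = 52*(-1/45) + 32*(⅙) = -52/45 + 16/3 = 188/45 ≈ 4.1778)
-4*(v - y) = -4*(-1/67 - 1*188/45) = -4*(-1/67 - 188/45) = -4*(-12641/3015) = 50564/3015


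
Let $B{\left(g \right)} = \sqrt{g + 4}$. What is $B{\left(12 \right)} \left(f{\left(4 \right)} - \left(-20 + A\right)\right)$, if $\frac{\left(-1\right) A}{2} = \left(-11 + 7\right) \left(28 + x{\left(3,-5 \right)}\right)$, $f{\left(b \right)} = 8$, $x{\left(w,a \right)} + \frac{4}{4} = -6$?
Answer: $-560$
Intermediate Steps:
$x{\left(w,a \right)} = -7$ ($x{\left(w,a \right)} = -1 - 6 = -7$)
$B{\left(g \right)} = \sqrt{4 + g}$
$A = 168$ ($A = - 2 \left(-11 + 7\right) \left(28 - 7\right) = - 2 \left(\left(-4\right) 21\right) = \left(-2\right) \left(-84\right) = 168$)
$B{\left(12 \right)} \left(f{\left(4 \right)} - \left(-20 + A\right)\right) = \sqrt{4 + 12} \left(8 + \left(\left(5 \cdot 4 + 0\right) - 168\right)\right) = \sqrt{16} \left(8 + \left(\left(20 + 0\right) - 168\right)\right) = 4 \left(8 + \left(20 - 168\right)\right) = 4 \left(8 - 148\right) = 4 \left(-140\right) = -560$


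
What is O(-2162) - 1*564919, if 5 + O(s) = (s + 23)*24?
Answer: -616260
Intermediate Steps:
O(s) = 547 + 24*s (O(s) = -5 + (s + 23)*24 = -5 + (23 + s)*24 = -5 + (552 + 24*s) = 547 + 24*s)
O(-2162) - 1*564919 = (547 + 24*(-2162)) - 1*564919 = (547 - 51888) - 564919 = -51341 - 564919 = -616260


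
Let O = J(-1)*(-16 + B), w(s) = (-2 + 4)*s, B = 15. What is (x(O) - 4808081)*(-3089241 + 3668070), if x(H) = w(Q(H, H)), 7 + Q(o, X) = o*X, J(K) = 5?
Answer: -2783035879305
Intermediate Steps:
Q(o, X) = -7 + X*o (Q(o, X) = -7 + o*X = -7 + X*o)
w(s) = 2*s
O = -5 (O = 5*(-16 + 15) = 5*(-1) = -5)
x(H) = -14 + 2*H² (x(H) = 2*(-7 + H*H) = 2*(-7 + H²) = -14 + 2*H²)
(x(O) - 4808081)*(-3089241 + 3668070) = ((-14 + 2*(-5)²) - 4808081)*(-3089241 + 3668070) = ((-14 + 2*25) - 4808081)*578829 = ((-14 + 50) - 4808081)*578829 = (36 - 4808081)*578829 = -4808045*578829 = -2783035879305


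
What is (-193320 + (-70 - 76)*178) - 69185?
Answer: -288493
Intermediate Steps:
(-193320 + (-70 - 76)*178) - 69185 = (-193320 - 146*178) - 69185 = (-193320 - 25988) - 69185 = -219308 - 69185 = -288493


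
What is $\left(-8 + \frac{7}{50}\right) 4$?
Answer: $- \frac{786}{25} \approx -31.44$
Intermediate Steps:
$\left(-8 + \frac{7}{50}\right) 4 = \left(- \frac{393}{50}\right) 4 = - \frac{786}{25}$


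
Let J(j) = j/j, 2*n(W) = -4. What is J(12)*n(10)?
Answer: -2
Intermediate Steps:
n(W) = -2 (n(W) = (½)*(-4) = -2)
J(j) = 1
J(12)*n(10) = 1*(-2) = -2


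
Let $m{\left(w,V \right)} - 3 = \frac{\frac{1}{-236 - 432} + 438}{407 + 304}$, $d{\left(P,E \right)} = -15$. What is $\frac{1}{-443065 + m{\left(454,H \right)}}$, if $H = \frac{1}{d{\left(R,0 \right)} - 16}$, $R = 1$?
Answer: $- \frac{474948}{210431118193} \approx -2.257 \cdot 10^{-6}$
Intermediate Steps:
$H = - \frac{1}{31}$ ($H = \frac{1}{-15 - 16} = \frac{1}{-31} = - \frac{1}{31} \approx -0.032258$)
$m{\left(w,V \right)} = \frac{1717427}{474948}$ ($m{\left(w,V \right)} = 3 + \frac{\frac{1}{-236 - 432} + 438}{407 + 304} = 3 + \frac{\frac{1}{-668} + 438}{711} = 3 + \left(- \frac{1}{668} + 438\right) \frac{1}{711} = 3 + \frac{292583}{668} \cdot \frac{1}{711} = 3 + \frac{292583}{474948} = \frac{1717427}{474948}$)
$\frac{1}{-443065 + m{\left(454,H \right)}} = \frac{1}{-443065 + \frac{1717427}{474948}} = \frac{1}{- \frac{210431118193}{474948}} = - \frac{474948}{210431118193}$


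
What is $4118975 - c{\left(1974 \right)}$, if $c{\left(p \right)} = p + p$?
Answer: $4115027$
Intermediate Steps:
$c{\left(p \right)} = 2 p$
$4118975 - c{\left(1974 \right)} = 4118975 - 2 \cdot 1974 = 4118975 - 3948 = 4115027$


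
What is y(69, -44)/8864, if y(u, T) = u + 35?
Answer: 13/1108 ≈ 0.011733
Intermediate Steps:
y(u, T) = 35 + u
y(69, -44)/8864 = (35 + 69)/8864 = 104*(1/8864) = 13/1108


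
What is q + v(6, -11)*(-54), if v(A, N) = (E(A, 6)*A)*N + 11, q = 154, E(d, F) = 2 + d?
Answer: 28072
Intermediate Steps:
v(A, N) = 11 + A*N*(2 + A) (v(A, N) = ((2 + A)*A)*N + 11 = (A*(2 + A))*N + 11 = A*N*(2 + A) + 11 = 11 + A*N*(2 + A))
q + v(6, -11)*(-54) = 154 + (11 + 6*(-11)*(2 + 6))*(-54) = 154 + (11 + 6*(-11)*8)*(-54) = 154 + (11 - 528)*(-54) = 154 - 517*(-54) = 154 + 27918 = 28072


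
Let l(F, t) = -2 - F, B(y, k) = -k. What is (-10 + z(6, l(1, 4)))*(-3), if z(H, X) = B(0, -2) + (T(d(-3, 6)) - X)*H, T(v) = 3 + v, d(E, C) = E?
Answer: -30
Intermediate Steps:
z(H, X) = 2 - H*X (z(H, X) = -1*(-2) + ((3 - 3) - X)*H = 2 + (0 - X)*H = 2 + (-X)*H = 2 - H*X)
(-10 + z(6, l(1, 4)))*(-3) = (-10 + (2 - 1*6*(-2 - 1*1)))*(-3) = (-10 + (2 - 1*6*(-2 - 1)))*(-3) = (-10 + (2 - 1*6*(-3)))*(-3) = (-10 + (2 + 18))*(-3) = (-10 + 20)*(-3) = 10*(-3) = -30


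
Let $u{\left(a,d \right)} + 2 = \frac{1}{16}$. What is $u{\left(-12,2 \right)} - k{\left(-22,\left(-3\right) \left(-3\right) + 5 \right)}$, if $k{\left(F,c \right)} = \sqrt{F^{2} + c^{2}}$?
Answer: $- \frac{31}{16} - 2 \sqrt{170} \approx -28.014$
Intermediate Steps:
$u{\left(a,d \right)} = - \frac{31}{16}$ ($u{\left(a,d \right)} = -2 + \frac{1}{16} = - \frac{31}{16}$)
$u{\left(-12,2 \right)} - k{\left(-22,\left(-3\right) \left(-3\right) + 5 \right)} = - \frac{31}{16} - \sqrt{\left(-22\right)^{2} + \left(\left(-3\right) \left(-3\right) + 5\right)^{2}} = - \frac{31}{16} - \sqrt{484 + \left(9 + 5\right)^{2}} = - \frac{31}{16} - \sqrt{484 + 14^{2}} = - \frac{31}{16} - \sqrt{484 + 196} = - \frac{31}{16} - \sqrt{680} = - \frac{31}{16} - 2 \sqrt{170}$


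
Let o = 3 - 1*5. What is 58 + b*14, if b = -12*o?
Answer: 394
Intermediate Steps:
o = -2 (o = 3 - 5 = -2)
b = 24 (b = -12*(-2) = 24)
58 + b*14 = 58 + 24*14 = 58 + 336 = 394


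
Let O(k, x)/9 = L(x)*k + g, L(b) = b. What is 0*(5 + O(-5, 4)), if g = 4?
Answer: 0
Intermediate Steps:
O(k, x) = 36 + 9*k*x (O(k, x) = 9*(x*k + 4) = 9*(k*x + 4) = 9*(4 + k*x) = 36 + 9*k*x)
0*(5 + O(-5, 4)) = 0*(5 + (36 + 9*(-5)*4)) = 0*(5 + (36 - 180)) = 0*(5 - 144) = 0*(-139) = 0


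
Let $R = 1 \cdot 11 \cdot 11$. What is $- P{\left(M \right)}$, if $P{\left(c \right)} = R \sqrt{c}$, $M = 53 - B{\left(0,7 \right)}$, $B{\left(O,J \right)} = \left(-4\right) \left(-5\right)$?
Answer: $- 121 \sqrt{33} \approx -695.09$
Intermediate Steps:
$B{\left(O,J \right)} = 20$
$R = 121$ ($R = 11 \cdot 11 = 121$)
$M = 33$ ($M = 53 - 20 = 33$)
$P{\left(c \right)} = 121 \sqrt{c}$
$- P{\left(M \right)} = - 121 \sqrt{33}$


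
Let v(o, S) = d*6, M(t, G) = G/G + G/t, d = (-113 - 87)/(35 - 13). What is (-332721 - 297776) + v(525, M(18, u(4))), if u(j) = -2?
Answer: -6936067/11 ≈ -6.3055e+5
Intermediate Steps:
d = -100/11 (d = -200/22 = -200*1/22 = -100/11 ≈ -9.0909)
M(t, G) = 1 + G/t
v(o, S) = -600/11 (v(o, S) = -100/11*6 = -600/11)
(-332721 - 297776) + v(525, M(18, u(4))) = (-332721 - 297776) - 600/11 = -630497 - 600/11 = -6936067/11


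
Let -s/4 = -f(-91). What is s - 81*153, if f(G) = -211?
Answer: -13237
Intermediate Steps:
s = -844 (s = -(-4)*(-211) = -4*211 = -844)
s - 81*153 = -844 - 81*153 = -844 - 1*12393 = -844 - 12393 = -13237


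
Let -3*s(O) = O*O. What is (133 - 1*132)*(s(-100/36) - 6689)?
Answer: -1626052/243 ≈ -6691.6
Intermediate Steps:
s(O) = -O**2/3 (s(O) = -O*O/3 = -O**2/3)
(133 - 1*132)*(s(-100/36) - 6689) = (133 - 1*132)*(-(-100/36)**2/3 - 6689) = (133 - 132)*(-(-100*1/36)**2/3 - 6689) = 1*(-(-25/9)**2/3 - 6689) = 1*(-1/3*625/81 - 6689) = 1*(-625/243 - 6689) = 1*(-1626052/243) = -1626052/243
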